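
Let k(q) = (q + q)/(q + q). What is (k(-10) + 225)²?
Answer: 51076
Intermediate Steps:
k(q) = 1 (k(q) = (2*q)/((2*q)) = (2*q)*(1/(2*q)) = 1)
(k(-10) + 225)² = (1 + 225)² = 226² = 51076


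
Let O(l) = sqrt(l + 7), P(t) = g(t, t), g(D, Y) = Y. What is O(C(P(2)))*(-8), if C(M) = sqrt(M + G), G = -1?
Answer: -16*sqrt(2) ≈ -22.627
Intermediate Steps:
P(t) = t
C(M) = sqrt(-1 + M) (C(M) = sqrt(M - 1) = sqrt(-1 + M))
O(l) = sqrt(7 + l)
O(C(P(2)))*(-8) = sqrt(7 + sqrt(-1 + 2))*(-8) = sqrt(7 + sqrt(1))*(-8) = sqrt(7 + 1)*(-8) = sqrt(8)*(-8) = (2*sqrt(2))*(-8) = -16*sqrt(2)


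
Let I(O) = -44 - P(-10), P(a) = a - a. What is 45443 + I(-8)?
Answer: 45399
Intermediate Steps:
P(a) = 0
I(O) = -44 (I(O) = -44 - 1*0 = -44 + 0 = -44)
45443 + I(-8) = 45443 - 44 = 45399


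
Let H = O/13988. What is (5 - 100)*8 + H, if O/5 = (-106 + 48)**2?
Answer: -2653515/3497 ≈ -758.80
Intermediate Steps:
O = 16820 (O = 5*(-106 + 48)**2 = 5*(-58)**2 = 5*3364 = 16820)
H = 4205/3497 (H = 16820/13988 = 16820*(1/13988) = 4205/3497 ≈ 1.2025)
(5 - 100)*8 + H = (5 - 100)*8 + 4205/3497 = -95*8 + 4205/3497 = -760 + 4205/3497 = -2653515/3497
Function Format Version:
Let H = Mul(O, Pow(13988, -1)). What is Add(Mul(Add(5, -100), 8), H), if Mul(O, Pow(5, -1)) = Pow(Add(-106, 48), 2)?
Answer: Rational(-2653515, 3497) ≈ -758.80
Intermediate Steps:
O = 16820 (O = Mul(5, Pow(Add(-106, 48), 2)) = Mul(5, Pow(-58, 2)) = Mul(5, 3364) = 16820)
H = Rational(4205, 3497) (H = Mul(16820, Pow(13988, -1)) = Mul(16820, Rational(1, 13988)) = Rational(4205, 3497) ≈ 1.2025)
Add(Mul(Add(5, -100), 8), H) = Add(Mul(Add(5, -100), 8), Rational(4205, 3497)) = Add(Mul(-95, 8), Rational(4205, 3497)) = Add(-760, Rational(4205, 3497)) = Rational(-2653515, 3497)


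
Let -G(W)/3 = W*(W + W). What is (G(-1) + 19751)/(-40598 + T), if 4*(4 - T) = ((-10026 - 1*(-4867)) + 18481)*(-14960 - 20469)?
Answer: 39490/235911381 ≈ 0.00016739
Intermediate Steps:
T = 235992577/2 (T = 4 - ((-10026 - 1*(-4867)) + 18481)*(-14960 - 20469)/4 = 4 - ((-10026 + 4867) + 18481)*(-35429)/4 = 4 - (-5159 + 18481)*(-35429)/4 = 4 - 6661*(-35429)/2 = 4 - ¼*(-471985138) = 4 + 235992569/2 = 235992577/2 ≈ 1.1800e+8)
G(W) = -6*W² (G(W) = -3*W*(W + W) = -3*W*2*W = -6*W²)
(G(-1) + 19751)/(-40598 + T) = (-6*(-1)² + 19751)/(-40598 + 235992577/2) = (-6*1 + 19751)/(235911381/2) = (-6 + 19751)*(2/235911381) = 19745*(2/235911381) = 39490/235911381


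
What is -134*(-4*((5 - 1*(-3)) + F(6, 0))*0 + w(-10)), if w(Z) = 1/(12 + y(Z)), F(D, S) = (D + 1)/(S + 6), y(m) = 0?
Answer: -67/6 ≈ -11.167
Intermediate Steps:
F(D, S) = (1 + D)/(6 + S)
w(Z) = 1/12 (w(Z) = 1/(12 + 0) = 1/12)
-134*(-4*((5 - 1*(-3)) + F(6, 0))*0 + w(-10)) = -134*(-4*((5 - 1*(-3)) + (1 + 6)/(6 + 0))*0 + 1/12) = -134*(-4*((5 + 3) + 7/6)*0 + 1/12) = -134*(-4*(8 + (⅙)*7)*0 + 1/12) = -134*(-4*(8 + 7/6)*0 + 1/12) = -134*(-4*55/6*0 + 1/12) = -134*(-110/3*0 + 1/12) = -134*(0 + 1/12) = -134*1/12 = -67/6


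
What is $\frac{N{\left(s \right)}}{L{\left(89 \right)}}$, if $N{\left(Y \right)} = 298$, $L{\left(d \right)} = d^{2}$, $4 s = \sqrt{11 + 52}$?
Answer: $\frac{298}{7921} \approx 0.037621$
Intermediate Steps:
$s = \frac{3 \sqrt{7}}{4}$ ($s = \frac{\sqrt{11 + 52}}{4} = \frac{\sqrt{63}}{4} = \frac{3 \sqrt{7}}{4} \approx 1.9843$)
$\frac{N{\left(s \right)}}{L{\left(89 \right)}} = \frac{298}{89^{2}} = \frac{298}{7921}$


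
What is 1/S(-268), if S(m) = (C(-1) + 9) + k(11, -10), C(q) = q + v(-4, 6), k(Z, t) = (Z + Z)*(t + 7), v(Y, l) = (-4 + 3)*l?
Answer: -1/64 ≈ -0.015625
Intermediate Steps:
v(Y, l) = -l
k(Z, t) = 2*Z*(7 + t) (k(Z, t) = (2*Z)*(7 + t) = 2*Z*(7 + t))
C(q) = -6 + q (C(q) = q - 1*6 = q - 6 = -6 + q)
S(m) = -64 (S(m) = ((-6 - 1) + 9) + 2*11*(7 - 10) = (-7 + 9) + 2*11*(-3) = 2 - 66 = -64)
1/S(-268) = 1/(-64) = -1/64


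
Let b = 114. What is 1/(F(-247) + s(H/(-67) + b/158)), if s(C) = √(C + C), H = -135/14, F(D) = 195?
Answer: 2408315/469600048 - √2376117681/1408800144 ≈ 0.0050938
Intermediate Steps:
H = -135/14 (H = -135*1/14 = -135/14 ≈ -9.6429)
s(C) = √2*√C (s(C) = √(2*C) = √2*√C)
1/(F(-247) + s(H/(-67) + b/158)) = 1/(195 + √2*√(-135/14/(-67) + 114/158)) = 1/(195 + √2*√(-135/14*(-1/67) + 114*(1/158))) = 1/(195 + √2*√(135/938 + 57/79)) = 1/(195 + √2*√(64131/74102)) = 1/(195 + √2*(√4752235362/74102)) = 1/(195 + √2376117681/37051)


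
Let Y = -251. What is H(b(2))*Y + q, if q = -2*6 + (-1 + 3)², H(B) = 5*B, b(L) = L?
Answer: -2518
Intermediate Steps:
q = -8 (q = -12 + 2² = -12 + 4 = -8)
H(b(2))*Y + q = (5*2)*(-251) - 8 = 10*(-251) - 8 = -2510 - 8 = -2518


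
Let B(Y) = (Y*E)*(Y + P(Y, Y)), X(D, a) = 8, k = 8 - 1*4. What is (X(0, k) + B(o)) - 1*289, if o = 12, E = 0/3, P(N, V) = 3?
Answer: -281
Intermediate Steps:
k = 4 (k = 8 - 4 = 4)
E = 0 (E = 0*(⅓) = 0)
B(Y) = 0 (B(Y) = (Y*0)*(Y + 3) = 0*(3 + Y) = 0)
(X(0, k) + B(o)) - 1*289 = (8 + 0) - 1*289 = 8 - 289 = -281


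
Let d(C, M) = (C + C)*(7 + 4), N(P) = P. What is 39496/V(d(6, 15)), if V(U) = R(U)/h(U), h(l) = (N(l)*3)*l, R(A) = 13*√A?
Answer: 31280832*√33/13 ≈ 1.3823e+7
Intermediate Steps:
d(C, M) = 22*C (d(C, M) = (2*C)*11 = 22*C)
h(l) = 3*l² (h(l) = (l*3)*l = (3*l)*l = 3*l²)
V(U) = 13/(3*U^(3/2)) (V(U) = (13*√U)/((3*U²)) = (13*√U)*(1/(3*U²)) = 13/(3*U^(3/2)))
39496/V(d(6, 15)) = 39496/((13/(3*(22*6)^(3/2)))) = 39496/((13/(3*132^(3/2)))) = 39496/((13*(√33/8712)/3)) = 39496/((13*√33/26136)) = 39496*(792*√33/13) = 31280832*√33/13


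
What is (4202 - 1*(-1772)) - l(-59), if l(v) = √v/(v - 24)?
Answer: 5974 + I*√59/83 ≈ 5974.0 + 0.092544*I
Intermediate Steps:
l(v) = √v/(-24 + v)
(4202 - 1*(-1772)) - l(-59) = (4202 - 1*(-1772)) - √(-59)/(-24 - 59) = (4202 + 1772) - I*√59/(-83) = 5974 - I*√59*(-1)/83 = 5974 - (-1)*I*√59/83 = 5974 + I*√59/83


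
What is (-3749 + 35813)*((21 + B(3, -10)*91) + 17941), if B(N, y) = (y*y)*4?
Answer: 1743063168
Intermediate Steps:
B(N, y) = 4*y² (B(N, y) = y²*4 = 4*y²)
(-3749 + 35813)*((21 + B(3, -10)*91) + 17941) = (-3749 + 35813)*((21 + (4*(-10)²)*91) + 17941) = 32064*((21 + (4*100)*91) + 17941) = 32064*((21 + 400*91) + 17941) = 32064*((21 + 36400) + 17941) = 32064*(36421 + 17941) = 32064*54362 = 1743063168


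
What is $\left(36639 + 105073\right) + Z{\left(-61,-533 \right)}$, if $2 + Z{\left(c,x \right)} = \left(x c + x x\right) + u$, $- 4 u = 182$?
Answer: $\frac{916533}{2} \approx 4.5827 \cdot 10^{5}$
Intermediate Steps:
$u = - \frac{91}{2}$ ($u = \left(- \frac{1}{4}\right) 182 = - \frac{91}{2} \approx -45.5$)
$Z{\left(c,x \right)} = - \frac{95}{2} + x^{2} + c x$ ($Z{\left(c,x \right)} = -2 - \left(\frac{91}{2} - x c - x x\right) = -2 - \left(\frac{91}{2} - x^{2} - c x\right) = -2 + \left(- \frac{91}{2} + x^{2} + c x\right) = - \frac{95}{2} + x^{2} + c x$)
$\left(36639 + 105073\right) + Z{\left(-61,-533 \right)} = \left(36639 + 105073\right) - \left(- \frac{64931}{2} - 284089\right) = 141712 + \left(- \frac{95}{2} + 284089 + 32513\right) = 141712 + \frac{633109}{2} = \frac{916533}{2}$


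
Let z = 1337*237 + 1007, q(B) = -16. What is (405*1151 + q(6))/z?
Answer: 466139/317876 ≈ 1.4664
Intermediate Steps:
z = 317876 (z = 316869 + 1007 = 317876)
(405*1151 + q(6))/z = (405*1151 - 16)/317876 = (466155 - 16)*(1/317876) = 466139*(1/317876) = 466139/317876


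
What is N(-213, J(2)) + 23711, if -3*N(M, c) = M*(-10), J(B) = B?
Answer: 23001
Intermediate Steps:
N(M, c) = 10*M/3 (N(M, c) = -M*(-10)/3 = -(-10)*M/3 = 10*M/3)
N(-213, J(2)) + 23711 = (10/3)*(-213) + 23711 = -710 + 23711 = 23001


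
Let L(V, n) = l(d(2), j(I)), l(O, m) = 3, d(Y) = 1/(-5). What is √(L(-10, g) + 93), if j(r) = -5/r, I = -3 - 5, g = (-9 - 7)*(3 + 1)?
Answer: 4*√6 ≈ 9.7980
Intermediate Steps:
g = -64 (g = -16*4 = -64)
d(Y) = -⅕
I = -8
L(V, n) = 3
√(L(-10, g) + 93) = √(3 + 93) = √96 = 4*√6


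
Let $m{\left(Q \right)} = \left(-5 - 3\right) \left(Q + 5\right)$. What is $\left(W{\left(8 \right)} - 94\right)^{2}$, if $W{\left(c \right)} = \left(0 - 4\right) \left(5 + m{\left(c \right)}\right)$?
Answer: $91204$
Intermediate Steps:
$m{\left(Q \right)} = -40 - 8 Q$ ($m{\left(Q \right)} = - 8 \left(5 + Q\right) = -40 - 8 Q$)
$W{\left(c \right)} = 140 + 32 c$ ($W{\left(c \right)} = \left(0 - 4\right) \left(5 - \left(40 + 8 c\right)\right) = - 4 \left(-35 - 8 c\right) = 140 + 32 c$)
$\left(W{\left(8 \right)} - 94\right)^{2} = \left(\left(140 + 32 \cdot 8\right) - 94\right)^{2} = \left(\left(140 + 256\right) - 94\right)^{2} = \left(396 - 94\right)^{2} = 302^{2} = 91204$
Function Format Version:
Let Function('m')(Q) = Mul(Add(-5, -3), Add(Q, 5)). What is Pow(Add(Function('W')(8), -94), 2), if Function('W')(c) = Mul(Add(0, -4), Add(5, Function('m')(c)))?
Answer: 91204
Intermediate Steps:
Function('m')(Q) = Add(-40, Mul(-8, Q)) (Function('m')(Q) = Mul(-8, Add(5, Q)) = Add(-40, Mul(-8, Q)))
Function('W')(c) = Add(140, Mul(32, c)) (Function('W')(c) = Mul(Add(0, -4), Add(5, Add(-40, Mul(-8, c)))) = Mul(-4, Add(-35, Mul(-8, c))) = Add(140, Mul(32, c)))
Pow(Add(Function('W')(8), -94), 2) = Pow(Add(Add(140, Mul(32, 8)), -94), 2) = Pow(Add(Add(140, 256), -94), 2) = Pow(Add(396, -94), 2) = Pow(302, 2) = 91204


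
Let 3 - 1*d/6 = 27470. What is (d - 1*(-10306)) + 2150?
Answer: -152346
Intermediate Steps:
d = -164802 (d = 18 - 6*27470 = 18 - 164820 = -164802)
(d - 1*(-10306)) + 2150 = (-164802 - 1*(-10306)) + 2150 = (-164802 + 10306) + 2150 = -154496 + 2150 = -152346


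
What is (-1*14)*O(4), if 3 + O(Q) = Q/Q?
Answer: 28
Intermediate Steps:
O(Q) = -2 (O(Q) = -3 + Q/Q = -3 + 1 = -2)
(-1*14)*O(4) = -1*14*(-2) = -14*(-2) = 28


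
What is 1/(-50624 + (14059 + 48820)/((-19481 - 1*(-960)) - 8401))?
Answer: -26922/1362962207 ≈ -1.9753e-5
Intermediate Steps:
1/(-50624 + (14059 + 48820)/((-19481 - 1*(-960)) - 8401)) = 1/(-50624 + 62879/((-19481 + 960) - 8401)) = 1/(-50624 + 62879/(-18521 - 8401)) = 1/(-50624 + 62879/(-26922)) = 1/(-50624 + 62879*(-1/26922)) = 1/(-50624 - 62879/26922) = 1/(-1362962207/26922) = -26922/1362962207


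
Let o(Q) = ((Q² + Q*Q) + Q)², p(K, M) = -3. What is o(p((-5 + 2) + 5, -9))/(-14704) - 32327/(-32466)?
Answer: 234015679/238690032 ≈ 0.98042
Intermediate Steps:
o(Q) = (Q + 2*Q²)² (o(Q) = ((Q² + Q²) + Q)² = (2*Q² + Q)² = (Q + 2*Q²)²)
o(p((-5 + 2) + 5, -9))/(-14704) - 32327/(-32466) = ((-3)²*(1 + 2*(-3))²)/(-14704) - 32327/(-32466) = (9*(1 - 6)²)*(-1/14704) - 32327*(-1/32466) = (9*(-5)²)*(-1/14704) + 32327/32466 = (9*25)*(-1/14704) + 32327/32466 = 225*(-1/14704) + 32327/32466 = -225/14704 + 32327/32466 = 234015679/238690032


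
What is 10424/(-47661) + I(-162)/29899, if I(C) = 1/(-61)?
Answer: -19011745397/86925990579 ≈ -0.21871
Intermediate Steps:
I(C) = -1/61
10424/(-47661) + I(-162)/29899 = 10424/(-47661) - 1/61/29899 = 10424*(-1/47661) - 1/61*1/29899 = -10424/47661 - 1/1823839 = -19011745397/86925990579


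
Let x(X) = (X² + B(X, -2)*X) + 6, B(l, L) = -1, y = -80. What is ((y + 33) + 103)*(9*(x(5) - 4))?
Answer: 11088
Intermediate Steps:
x(X) = 6 + X² - X (x(X) = (X² - X) + 6 = 6 + X² - X)
((y + 33) + 103)*(9*(x(5) - 4)) = ((-80 + 33) + 103)*(9*((6 + 5² - 1*5) - 4)) = (-47 + 103)*(9*((6 + 25 - 5) - 4)) = 56*(9*(26 - 4)) = 56*(9*22) = 56*198 = 11088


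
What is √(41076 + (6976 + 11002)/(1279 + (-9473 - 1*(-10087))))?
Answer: √147227783478/1893 ≈ 202.70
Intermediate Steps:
√(41076 + (6976 + 11002)/(1279 + (-9473 - 1*(-10087)))) = √(41076 + 17978/(1279 + (-9473 + 10087))) = √(41076 + 17978/(1279 + 614)) = √(41076 + 17978/1893) = √(77774846/1893) = √147227783478/1893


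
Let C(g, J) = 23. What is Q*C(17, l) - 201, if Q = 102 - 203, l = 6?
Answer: -2524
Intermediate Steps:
Q = -101
Q*C(17, l) - 201 = -101*23 - 201 = -2323 - 201 = -2524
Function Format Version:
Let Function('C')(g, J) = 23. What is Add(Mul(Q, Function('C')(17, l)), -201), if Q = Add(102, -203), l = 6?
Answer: -2524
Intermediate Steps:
Q = -101
Add(Mul(Q, Function('C')(17, l)), -201) = Add(Mul(-101, 23), -201) = Add(-2323, -201) = -2524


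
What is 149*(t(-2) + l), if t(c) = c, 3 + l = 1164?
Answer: 172691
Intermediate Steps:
l = 1161 (l = -3 + 1164 = 1161)
149*(t(-2) + l) = 149*(-2 + 1161) = 149*1159 = 172691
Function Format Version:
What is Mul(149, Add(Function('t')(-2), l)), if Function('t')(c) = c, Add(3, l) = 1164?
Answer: 172691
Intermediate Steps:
l = 1161 (l = Add(-3, 1164) = 1161)
Mul(149, Add(Function('t')(-2), l)) = Mul(149, Add(-2, 1161)) = Mul(149, 1159) = 172691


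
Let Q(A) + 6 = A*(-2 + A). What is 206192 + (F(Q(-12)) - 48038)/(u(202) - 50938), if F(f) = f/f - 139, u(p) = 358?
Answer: 2607309884/12645 ≈ 2.0619e+5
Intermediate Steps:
Q(A) = -6 + A*(-2 + A)
F(f) = -138 (F(f) = 1 - 139 = -138)
206192 + (F(Q(-12)) - 48038)/(u(202) - 50938) = 206192 + (-138 - 48038)/(358 - 50938) = 206192 - 48176/(-50580) = 206192 - 48176*(-1/50580) = 206192 + 12044/12645 = 2607309884/12645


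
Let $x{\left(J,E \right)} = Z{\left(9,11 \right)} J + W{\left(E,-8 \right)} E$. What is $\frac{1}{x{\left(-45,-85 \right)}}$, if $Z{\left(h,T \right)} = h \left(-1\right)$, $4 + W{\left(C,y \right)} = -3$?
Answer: $\frac{1}{1000} \approx 0.001$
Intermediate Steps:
$W{\left(C,y \right)} = -7$ ($W{\left(C,y \right)} = -4 - 3 = -7$)
$Z{\left(h,T \right)} = - h$
$x{\left(J,E \right)} = - 9 J - 7 E$ ($x{\left(J,E \right)} = \left(-1\right) 9 J - 7 E = - 9 J - 7 E$)
$\frac{1}{x{\left(-45,-85 \right)}} = \frac{1}{\left(-9\right) \left(-45\right) - -595} = \frac{1}{405 + 595} = \frac{1}{1000}$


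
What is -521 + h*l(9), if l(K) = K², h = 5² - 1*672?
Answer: -52928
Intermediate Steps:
h = -647 (h = 25 - 672 = -647)
-521 + h*l(9) = -521 - 647*9² = -521 - 647*81 = -521 - 52407 = -52928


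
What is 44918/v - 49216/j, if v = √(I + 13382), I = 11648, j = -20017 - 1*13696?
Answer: 49216/33713 + 22459*√25030/12515 ≈ 285.38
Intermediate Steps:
j = -33713 (j = -20017 - 13696 = -33713)
v = √25030 (v = √(11648 + 13382) = √25030 ≈ 158.21)
44918/v - 49216/j = 44918/(√25030) - 49216/(-33713) = 44918*(√25030/25030) - 49216*(-1/33713) = 22459*√25030/12515 + 49216/33713 = 49216/33713 + 22459*√25030/12515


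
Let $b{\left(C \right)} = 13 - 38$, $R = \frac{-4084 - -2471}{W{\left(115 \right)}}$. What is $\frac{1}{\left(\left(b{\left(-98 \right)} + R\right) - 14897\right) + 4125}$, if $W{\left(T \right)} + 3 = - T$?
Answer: $- \frac{118}{1272433} \approx -9.2736 \cdot 10^{-5}$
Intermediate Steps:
$W{\left(T \right)} = -3 - T$
$R = \frac{1613}{118}$ ($R = \frac{-4084 - -2471}{-3 - 115} = \frac{-4084 + 2471}{-3 - 115} = - \frac{1613}{-118} = \left(-1613\right) \left(- \frac{1}{118}\right) = \frac{1613}{118} \approx 13.669$)
$b{\left(C \right)} = -25$
$\frac{1}{\left(\left(b{\left(-98 \right)} + R\right) - 14897\right) + 4125} = \frac{1}{\left(\left(-25 + \frac{1613}{118}\right) - 14897\right) + 4125} = \frac{1}{\left(- \frac{1337}{118} - 14897\right) + 4125} = \frac{1}{- \frac{1759183}{118} + 4125} = \frac{1}{- \frac{1272433}{118}} = - \frac{118}{1272433}$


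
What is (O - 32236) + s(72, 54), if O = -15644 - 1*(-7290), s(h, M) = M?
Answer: -40536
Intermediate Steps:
O = -8354 (O = -15644 + 7290 = -8354)
(O - 32236) + s(72, 54) = (-8354 - 32236) + 54 = -40590 + 54 = -40536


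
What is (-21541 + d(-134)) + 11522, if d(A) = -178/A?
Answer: -671184/67 ≈ -10018.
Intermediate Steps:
(-21541 + d(-134)) + 11522 = (-21541 - 178/(-134)) + 11522 = (-21541 - 178*(-1/134)) + 11522 = (-21541 + 89/67) + 11522 = -1443158/67 + 11522 = -671184/67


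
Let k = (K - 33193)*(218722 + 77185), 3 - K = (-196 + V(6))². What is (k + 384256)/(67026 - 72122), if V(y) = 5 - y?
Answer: 3043517691/728 ≈ 4.1807e+6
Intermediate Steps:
K = -38806 (K = 3 - (-196 + (5 - 1*6))² = 3 - (-196 + (5 - 6))² = 3 - (-196 - 1)² = 3 - 1*(-197)² = 3 - 1*38809 = 3 - 38809 = -38806)
k = -21305008093 (k = (-38806 - 33193)*(218722 + 77185) = -71999*295907 = -21305008093)
(k + 384256)/(67026 - 72122) = (-21305008093 + 384256)/(67026 - 72122) = -21304623837/(-5096) = -21304623837*(-1/5096) = 3043517691/728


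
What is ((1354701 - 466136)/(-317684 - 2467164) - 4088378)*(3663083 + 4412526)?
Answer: -91944944671675906381/2784848 ≈ -3.3016e+13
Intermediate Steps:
((1354701 - 466136)/(-317684 - 2467164) - 4088378)*(3663083 + 4412526) = (888565/(-2784848) - 4088378)*8075609 = (888565*(-1/2784848) - 4088378)*8075609 = (-888565/2784848 - 4088378)*8075609 = -11385512185109/2784848*8075609 = -91944944671675906381/2784848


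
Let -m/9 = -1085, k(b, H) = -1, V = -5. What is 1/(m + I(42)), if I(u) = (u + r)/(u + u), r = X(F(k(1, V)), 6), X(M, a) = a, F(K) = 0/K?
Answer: 7/68359 ≈ 0.00010240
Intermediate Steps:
F(K) = 0
r = 6
m = 9765 (m = -9*(-1085) = 9765)
I(u) = (6 + u)/(2*u) (I(u) = (u + 6)/(u + u) = (6 + u)/((2*u)) = (6 + u)*(1/(2*u)) = (6 + u)/(2*u))
1/(m + I(42)) = 1/(9765 + (½)*(6 + 42)/42) = 1/(9765 + (½)*(1/42)*48) = 1/(9765 + 4/7) = 1/(68359/7) = 7/68359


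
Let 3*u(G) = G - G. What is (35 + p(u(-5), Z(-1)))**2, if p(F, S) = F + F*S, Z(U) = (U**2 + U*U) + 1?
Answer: 1225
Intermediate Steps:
u(G) = 0 (u(G) = (G - G)/3 = (1/3)*0 = 0)
Z(U) = 1 + 2*U**2 (Z(U) = (U**2 + U**2) + 1 = 2*U**2 + 1 = 1 + 2*U**2)
(35 + p(u(-5), Z(-1)))**2 = (35 + 0*(1 + (1 + 2*(-1)**2)))**2 = (35 + 0*(1 + (1 + 2*1)))**2 = (35 + 0*(1 + (1 + 2)))**2 = (35 + 0*(1 + 3))**2 = (35 + 0*4)**2 = (35 + 0)**2 = 35**2 = 1225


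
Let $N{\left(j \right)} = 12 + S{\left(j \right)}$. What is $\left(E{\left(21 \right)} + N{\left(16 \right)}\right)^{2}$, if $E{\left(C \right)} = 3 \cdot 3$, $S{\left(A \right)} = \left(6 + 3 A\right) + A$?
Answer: $8281$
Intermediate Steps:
$S{\left(A \right)} = 6 + 4 A$
$N{\left(j \right)} = 18 + 4 j$ ($N{\left(j \right)} = 12 + \left(6 + 4 j\right) = 18 + 4 j$)
$E{\left(C \right)} = 9$
$\left(E{\left(21 \right)} + N{\left(16 \right)}\right)^{2} = \left(9 + \left(18 + 4 \cdot 16\right)\right)^{2} = \left(9 + \left(18 + 64\right)\right)^{2} = \left(9 + 82\right)^{2} = 91^{2} = 8281$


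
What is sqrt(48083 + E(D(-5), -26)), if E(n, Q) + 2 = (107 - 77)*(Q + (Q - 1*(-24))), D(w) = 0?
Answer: 3*sqrt(5249) ≈ 217.35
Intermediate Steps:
E(n, Q) = 718 + 60*Q (E(n, Q) = -2 + (107 - 77)*(Q + (Q - 1*(-24))) = -2 + 30*(Q + (Q + 24)) = -2 + 30*(Q + (24 + Q)) = -2 + 30*(24 + 2*Q) = -2 + (720 + 60*Q) = 718 + 60*Q)
sqrt(48083 + E(D(-5), -26)) = sqrt(48083 + (718 + 60*(-26))) = sqrt(48083 + (718 - 1560)) = sqrt(48083 - 842) = sqrt(47241) = 3*sqrt(5249)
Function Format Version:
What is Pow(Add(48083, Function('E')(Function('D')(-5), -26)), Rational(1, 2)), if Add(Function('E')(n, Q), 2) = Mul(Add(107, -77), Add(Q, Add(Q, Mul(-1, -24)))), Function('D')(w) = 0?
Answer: Mul(3, Pow(5249, Rational(1, 2))) ≈ 217.35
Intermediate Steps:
Function('E')(n, Q) = Add(718, Mul(60, Q)) (Function('E')(n, Q) = Add(-2, Mul(Add(107, -77), Add(Q, Add(Q, Mul(-1, -24))))) = Add(-2, Mul(30, Add(Q, Add(Q, 24)))) = Add(-2, Mul(30, Add(Q, Add(24, Q)))) = Add(-2, Mul(30, Add(24, Mul(2, Q)))) = Add(-2, Add(720, Mul(60, Q))) = Add(718, Mul(60, Q)))
Pow(Add(48083, Function('E')(Function('D')(-5), -26)), Rational(1, 2)) = Pow(Add(48083, Add(718, Mul(60, -26))), Rational(1, 2)) = Pow(Add(48083, Add(718, -1560)), Rational(1, 2)) = Pow(Add(48083, -842), Rational(1, 2)) = Pow(47241, Rational(1, 2)) = Mul(3, Pow(5249, Rational(1, 2)))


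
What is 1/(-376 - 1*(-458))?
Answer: 1/82 ≈ 0.012195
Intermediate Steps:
1/(-376 - 1*(-458)) = 1/(-376 + 458) = 1/82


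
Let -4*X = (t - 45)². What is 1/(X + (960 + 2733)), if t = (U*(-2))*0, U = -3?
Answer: 4/12747 ≈ 0.00031380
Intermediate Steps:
t = 0 (t = -3*(-2)*0 = 6*0 = 0)
X = -2025/4 (X = -(0 - 45)²/4 = -¼*(-45)² = -¼*2025 = -2025/4 ≈ -506.25)
1/(X + (960 + 2733)) = 1/(-2025/4 + (960 + 2733)) = 1/(-2025/4 + 3693) = 1/(12747/4) = 4/12747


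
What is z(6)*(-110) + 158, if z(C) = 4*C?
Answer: -2482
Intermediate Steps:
z(6)*(-110) + 158 = (4*6)*(-110) + 158 = 24*(-110) + 158 = -2640 + 158 = -2482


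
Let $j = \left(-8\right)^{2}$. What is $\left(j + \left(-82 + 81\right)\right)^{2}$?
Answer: $3969$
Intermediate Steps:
$j = 64$
$\left(j + \left(-82 + 81\right)\right)^{2} = \left(64 + \left(-82 + 81\right)\right)^{2} = \left(64 - 1\right)^{2} = 63^{2} = 3969$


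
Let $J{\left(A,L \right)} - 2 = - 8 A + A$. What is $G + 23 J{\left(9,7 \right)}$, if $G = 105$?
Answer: $-1298$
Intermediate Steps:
$J{\left(A,L \right)} = 2 - 7 A$ ($J{\left(A,L \right)} = 2 + \left(- 8 A + A\right) = 2 - 7 A$)
$G + 23 J{\left(9,7 \right)} = 105 + 23 \left(2 - 63\right) = 105 + 23 \left(-61\right) = 105 - 1403 = -1298$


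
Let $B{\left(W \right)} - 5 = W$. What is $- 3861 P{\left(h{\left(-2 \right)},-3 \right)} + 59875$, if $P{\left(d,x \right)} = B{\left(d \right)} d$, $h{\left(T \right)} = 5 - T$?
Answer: $-264449$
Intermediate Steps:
$B{\left(W \right)} = 5 + W$
$P{\left(d,x \right)} = d \left(5 + d\right)$ ($P{\left(d,x \right)} = \left(5 + d\right) d = d \left(5 + d\right)$)
$- 3861 P{\left(h{\left(-2 \right)},-3 \right)} + 59875 = - 3861 \left(5 - -2\right) \left(5 + \left(5 - -2\right)\right) + 59875 = - 3861 \left(5 + 2\right) \left(5 + \left(5 + 2\right)\right) + 59875 = - 3861 \cdot 7 \left(5 + 7\right) + 59875 = - 3861 \cdot 7 \cdot 12 + 59875 = \left(-3861\right) 84 + 59875 = -324324 + 59875 = -264449$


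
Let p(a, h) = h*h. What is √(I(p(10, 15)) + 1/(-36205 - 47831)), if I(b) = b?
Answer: √397240251891/42018 ≈ 15.000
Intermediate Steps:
p(a, h) = h²
√(I(p(10, 15)) + 1/(-36205 - 47831)) = √(15² + 1/(-36205 - 47831)) = √(225 + 1/(-84036)) = √(225 - 1/84036) = √(18908099/84036) = √397240251891/42018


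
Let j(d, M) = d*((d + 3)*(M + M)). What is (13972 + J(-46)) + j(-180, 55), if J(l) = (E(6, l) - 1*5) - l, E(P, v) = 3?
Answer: 3518616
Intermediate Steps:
j(d, M) = 2*M*d*(3 + d) (j(d, M) = d*((3 + d)*(2*M)) = d*(2*M*(3 + d)) = 2*M*d*(3 + d))
J(l) = -2 - l (J(l) = (3 - 1*5) - l = (3 - 5) - l = -2 - l)
(13972 + J(-46)) + j(-180, 55) = (13972 + (-2 - 1*(-46))) + 2*55*(-180)*(3 - 180) = (13972 + (-2 + 46)) + 2*55*(-180)*(-177) = (13972 + 44) + 3504600 = 14016 + 3504600 = 3518616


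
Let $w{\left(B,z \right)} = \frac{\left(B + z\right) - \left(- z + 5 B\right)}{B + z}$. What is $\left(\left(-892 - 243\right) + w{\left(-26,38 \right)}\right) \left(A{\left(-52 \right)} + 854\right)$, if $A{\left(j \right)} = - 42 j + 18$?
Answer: $-3422720$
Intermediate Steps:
$w{\left(B,z \right)} = \frac{- 4 B + 2 z}{B + z}$ ($w{\left(B,z \right)} = \frac{\left(B + z\right) - \left(- z + 5 B\right)}{B + z} = \frac{- 4 B + 2 z}{B + z}$)
$A{\left(j \right)} = 18 - 42 j$
$\left(\left(-892 - 243\right) + w{\left(-26,38 \right)}\right) \left(A{\left(-52 \right)} + 854\right) = \left(\left(-892 - 243\right) + \frac{2 \left(38 - -52\right)}{-26 + 38}\right) \left(\left(18 - -2184\right) + 854\right) = \left(-1135 + \frac{2 \left(38 + 52\right)}{12}\right) \left(\left(18 + 2184\right) + 854\right) = \left(-1135 + 2 \cdot \frac{1}{12} \cdot 90\right) \left(2202 + 854\right) = \left(-1135 + 15\right) 3056 = \left(-1120\right) 3056 = -3422720$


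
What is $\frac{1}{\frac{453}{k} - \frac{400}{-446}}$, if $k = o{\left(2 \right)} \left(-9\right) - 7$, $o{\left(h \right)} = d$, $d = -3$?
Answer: $\frac{4460}{105019} \approx 0.042468$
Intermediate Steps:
$o{\left(h \right)} = -3$
$k = 20$ ($k = \left(-3\right) \left(-9\right) - 7 = 27 - 7 = 20$)
$\frac{1}{\frac{453}{k} - \frac{400}{-446}} = \frac{1}{\frac{453}{20} - \frac{400}{-446}} = \frac{1}{453 \cdot \frac{1}{20} - - \frac{200}{223}} = \frac{1}{\frac{453}{20} + \frac{200}{223}} = \frac{1}{\frac{105019}{4460}} = \frac{4460}{105019}$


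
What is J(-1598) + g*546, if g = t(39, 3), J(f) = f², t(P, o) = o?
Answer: 2555242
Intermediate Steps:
g = 3
J(-1598) + g*546 = (-1598)² + 3*546 = 2553604 + 1638 = 2555242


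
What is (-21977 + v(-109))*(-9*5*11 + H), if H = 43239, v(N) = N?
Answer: -944043984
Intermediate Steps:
(-21977 + v(-109))*(-9*5*11 + H) = (-21977 - 109)*(-9*5*11 + 43239) = -22086*(-45*11 + 43239) = -22086*(-495 + 43239) = -22086*42744 = -944043984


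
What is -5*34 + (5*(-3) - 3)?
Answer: -188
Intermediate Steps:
-5*34 + (5*(-3) - 3) = -170 + (-15 - 3) = -170 - 18 = -188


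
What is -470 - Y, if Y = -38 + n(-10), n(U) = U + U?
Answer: -412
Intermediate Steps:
n(U) = 2*U
Y = -58 (Y = -38 + 2*(-10) = -38 - 20 = -58)
-470 - Y = -470 - 1*(-58) = -470 + 58 = -412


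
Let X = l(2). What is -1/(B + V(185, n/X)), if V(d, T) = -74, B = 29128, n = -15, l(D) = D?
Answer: -1/29054 ≈ -3.4419e-5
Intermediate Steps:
X = 2
-1/(B + V(185, n/X)) = -1/(29128 - 74) = -1/29054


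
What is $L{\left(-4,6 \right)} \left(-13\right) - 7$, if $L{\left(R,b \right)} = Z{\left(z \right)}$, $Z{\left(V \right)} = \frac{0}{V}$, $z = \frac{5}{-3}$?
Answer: $-7$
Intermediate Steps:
$z = - \frac{5}{3}$ ($z = 5 \left(- \frac{1}{3}\right) = - \frac{5}{3} \approx -1.6667$)
$Z{\left(V \right)} = 0$
$L{\left(R,b \right)} = 0$
$L{\left(-4,6 \right)} \left(-13\right) - 7 = 0 \left(-13\right) - 7 = 0 - 7 = -7$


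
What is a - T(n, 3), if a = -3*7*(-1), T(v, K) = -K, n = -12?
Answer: 24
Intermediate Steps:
a = 21 (a = -21*(-1) = 21)
a - T(n, 3) = 21 - (-1)*3 = 21 - 1*(-3) = 21 + 3 = 24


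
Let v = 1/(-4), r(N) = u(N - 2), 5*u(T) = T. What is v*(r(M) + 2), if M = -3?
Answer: -¼ ≈ -0.25000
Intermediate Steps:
u(T) = T/5
r(N) = -⅖ + N/5 (r(N) = (N - 2)/5 = (-2 + N)/5 = -⅖ + N/5)
v = -¼ ≈ -0.25000
v*(r(M) + 2) = -((-⅖ + (⅕)*(-3)) + 2)/4 = -((-⅖ - ⅗) + 2)/4 = -(-1 + 2)/4 = -¼*1 = -¼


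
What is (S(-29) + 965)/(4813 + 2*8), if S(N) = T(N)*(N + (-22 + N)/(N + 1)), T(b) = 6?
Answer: 11227/67606 ≈ 0.16607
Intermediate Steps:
S(N) = 6*N + 6*(-22 + N)/(1 + N) (S(N) = 6*(N + (-22 + N)/(N + 1)) = 6*(N + (-22 + N)/(1 + N)) = 6*N + 6*(-22 + N)/(1 + N))
(S(-29) + 965)/(4813 + 2*8) = (6*(-22 + (-29)² + 2*(-29))/(1 - 29) + 965)/(4813 + 2*8) = (6*(-22 + 841 - 58)/(-28) + 965)/(4813 + 16) = (6*(-1/28)*761 + 965)/4829 = (-2283/14 + 965)*(1/4829) = (11227/14)*(1/4829) = 11227/67606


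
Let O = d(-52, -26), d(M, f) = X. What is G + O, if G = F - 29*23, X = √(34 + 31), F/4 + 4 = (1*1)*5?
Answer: -663 + √65 ≈ -654.94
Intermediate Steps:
F = 4 (F = -16 + 4*((1*1)*5) = -16 + 4*(1*5) = -16 + 4*5 = -16 + 20 = 4)
X = √65 ≈ 8.0623
G = -663 (G = 4 - 29*23 = 4 - 667 = -663)
d(M, f) = √65
O = √65 ≈ 8.0623
G + O = -663 + √65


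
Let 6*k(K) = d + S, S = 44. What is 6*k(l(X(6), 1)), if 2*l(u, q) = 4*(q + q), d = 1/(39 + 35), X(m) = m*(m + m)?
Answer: 3257/74 ≈ 44.013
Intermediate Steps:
X(m) = 2*m² (X(m) = m*(2*m) = 2*m²)
d = 1/74 ≈ 0.013514
l(u, q) = 4*q (l(u, q) = (4*(q + q))/2 = (4*(2*q))/2 = (8*q)/2 = 4*q)
k(K) = 3257/444 (k(K) = (1/74 + 44)/6 = (⅙)*(3257/74) = 3257/444)
6*k(l(X(6), 1)) = 6*(3257/444) = 3257/74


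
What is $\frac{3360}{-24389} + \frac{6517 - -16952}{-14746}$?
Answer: $- \frac{621932001}{359640194} \approx -1.7293$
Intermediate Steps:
$\frac{3360}{-24389} + \frac{6517 - -16952}{-14746} = 3360 \left(- \frac{1}{24389}\right) + \left(6517 + 16952\right) \left(- \frac{1}{14746}\right) = - \frac{3360}{24389} + 23469 \left(- \frac{1}{14746}\right) = - \frac{3360}{24389} - \frac{23469}{14746} = - \frac{621932001}{359640194}$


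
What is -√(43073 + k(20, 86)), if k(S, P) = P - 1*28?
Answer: -√43131 ≈ -207.68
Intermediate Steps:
k(S, P) = -28 + P (k(S, P) = P - 28 = -28 + P)
-√(43073 + k(20, 86)) = -√(43073 + (-28 + 86)) = -√(43073 + 58) = -√43131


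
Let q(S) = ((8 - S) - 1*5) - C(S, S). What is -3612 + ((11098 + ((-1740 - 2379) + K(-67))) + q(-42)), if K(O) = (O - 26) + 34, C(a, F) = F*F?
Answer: 1589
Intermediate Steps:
C(a, F) = F²
q(S) = 3 - S - S² (q(S) = ((8 - S) - 1*5) - S² = ((8 - S) - 5) - S² = (3 - S) - S² = 3 - S - S²)
K(O) = 8 + O (K(O) = (-26 + O) + 34 = 8 + O)
-3612 + ((11098 + ((-1740 - 2379) + K(-67))) + q(-42)) = -3612 + ((11098 + ((-1740 - 2379) + (8 - 67))) + (3 - 1*(-42) - 1*(-42)²)) = -3612 + ((11098 + (-4119 - 59)) + (3 + 42 - 1*1764)) = -3612 + ((11098 - 4178) + (3 + 42 - 1764)) = -3612 + (6920 - 1719) = -3612 + 5201 = 1589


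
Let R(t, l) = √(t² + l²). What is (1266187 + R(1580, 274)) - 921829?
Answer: 344358 + 2*√642869 ≈ 3.4596e+5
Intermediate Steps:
R(t, l) = √(l² + t²)
(1266187 + R(1580, 274)) - 921829 = (1266187 + √(274² + 1580²)) - 921829 = (1266187 + √(75076 + 2496400)) - 921829 = (1266187 + √2571476) - 921829 = (1266187 + 2*√642869) - 921829 = 344358 + 2*√642869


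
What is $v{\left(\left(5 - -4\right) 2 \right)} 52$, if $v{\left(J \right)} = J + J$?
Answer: $1872$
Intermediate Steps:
$v{\left(J \right)} = 2 J$
$v{\left(\left(5 - -4\right) 2 \right)} 52 = 2 \left(5 - -4\right) 2 \cdot 52 = 2 \left(5 + 4\right) 2 \cdot 52 = 2 \cdot 9 \cdot 2 \cdot 52 = 2 \cdot 18 \cdot 52 = 36 \cdot 52 = 1872$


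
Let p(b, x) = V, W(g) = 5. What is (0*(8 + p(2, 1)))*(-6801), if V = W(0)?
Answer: 0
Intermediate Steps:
V = 5
p(b, x) = 5
(0*(8 + p(2, 1)))*(-6801) = (0*(8 + 5))*(-6801) = (0*13)*(-6801) = 0*(-6801) = 0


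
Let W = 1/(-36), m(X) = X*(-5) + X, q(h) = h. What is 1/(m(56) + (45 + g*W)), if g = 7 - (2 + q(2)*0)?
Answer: -36/6449 ≈ -0.0055823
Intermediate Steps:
m(X) = -4*X (m(X) = -5*X + X = -4*X)
W = -1/36 ≈ -0.027778
g = 5 (g = 7 - (2 + 2*0) = 7 - (2 + 0) = 7 - 1*2 = 7 - 2 = 5)
1/(m(56) + (45 + g*W)) = 1/(-4*56 + (45 + 5*(-1/36))) = 1/(-224 + (45 - 5/36)) = 1/(-224 + 1615/36) = 1/(-6449/36) = -36/6449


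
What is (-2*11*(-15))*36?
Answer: 11880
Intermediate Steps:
(-2*11*(-15))*36 = -22*(-15)*36 = 330*36 = 11880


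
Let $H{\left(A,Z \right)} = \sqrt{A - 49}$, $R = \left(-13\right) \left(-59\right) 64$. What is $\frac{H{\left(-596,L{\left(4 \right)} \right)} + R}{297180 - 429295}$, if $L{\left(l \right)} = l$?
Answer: $- \frac{49088}{132115} - \frac{i \sqrt{645}}{132115} \approx -0.37155 - 0.00019223 i$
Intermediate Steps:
$R = 49088$ ($R = 767 \cdot 64 = 49088$)
$H{\left(A,Z \right)} = \sqrt{-49 + A}$
$\frac{H{\left(-596,L{\left(4 \right)} \right)} + R}{297180 - 429295} = \frac{\sqrt{-49 - 596} + 49088}{297180 - 429295} = \frac{\sqrt{-645} + 49088}{-132115} = \left(i \sqrt{645} + 49088\right) \left(- \frac{1}{132115}\right) = \left(49088 + i \sqrt{645}\right) \left(- \frac{1}{132115}\right) = - \frac{49088}{132115} - \frac{i \sqrt{645}}{132115}$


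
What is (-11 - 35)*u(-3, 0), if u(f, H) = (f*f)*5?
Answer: -2070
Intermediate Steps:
u(f, H) = 5*f**2 (u(f, H) = f**2*5 = 5*f**2)
(-11 - 35)*u(-3, 0) = (-11 - 35)*(5*(-3)**2) = -230*9 = -46*45 = -2070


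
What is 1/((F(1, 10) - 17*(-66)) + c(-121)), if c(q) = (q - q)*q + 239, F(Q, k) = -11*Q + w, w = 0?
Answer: 1/1350 ≈ 0.00074074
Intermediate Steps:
F(Q, k) = -11*Q (F(Q, k) = -11*Q + 0 = -11*Q)
c(q) = 239 (c(q) = 0*q + 239 = 0 + 239 = 239)
1/((F(1, 10) - 17*(-66)) + c(-121)) = 1/((-11*1 - 17*(-66)) + 239) = 1/((-11 + 1122) + 239) = 1/(1111 + 239) = 1/1350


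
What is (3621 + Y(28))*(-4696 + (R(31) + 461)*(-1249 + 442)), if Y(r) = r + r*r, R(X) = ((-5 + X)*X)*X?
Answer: -91055704025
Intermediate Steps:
R(X) = X**2*(-5 + X) (R(X) = (X*(-5 + X))*X = X**2*(-5 + X))
Y(r) = r + r**2
(3621 + Y(28))*(-4696 + (R(31) + 461)*(-1249 + 442)) = (3621 + 28*(1 + 28))*(-4696 + (31**2*(-5 + 31) + 461)*(-1249 + 442)) = (3621 + 28*29)*(-4696 + (961*26 + 461)*(-807)) = (3621 + 812)*(-4696 + (24986 + 461)*(-807)) = 4433*(-4696 + 25447*(-807)) = 4433*(-4696 - 20535729) = 4433*(-20540425) = -91055704025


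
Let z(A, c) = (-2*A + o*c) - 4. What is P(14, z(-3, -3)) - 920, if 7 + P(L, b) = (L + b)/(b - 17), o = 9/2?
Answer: -52844/57 ≈ -927.09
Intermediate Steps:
o = 9/2 (o = 9*(½) = 9/2 ≈ 4.5000)
z(A, c) = -4 - 2*A + 9*c/2 (z(A, c) = (-2*A + 9*c/2) - 4 = -4 - 2*A + 9*c/2)
P(L, b) = -7 + (L + b)/(-17 + b) (P(L, b) = -7 + (L + b)/(b - 17) = -7 + (L + b)/(-17 + b))
P(14, z(-3, -3)) - 920 = (119 + 14 - 6*(-4 - 2*(-3) + (9/2)*(-3)))/(-17 + (-4 - 2*(-3) + (9/2)*(-3))) - 920 = (119 + 14 - 6*(-4 + 6 - 27/2))/(-17 + (-4 + 6 - 27/2)) - 920 = (119 + 14 - 6*(-23/2))/(-17 - 23/2) - 920 = (119 + 14 + 69)/(-57/2) - 920 = -2/57*202 - 920 = -404/57 - 920 = -52844/57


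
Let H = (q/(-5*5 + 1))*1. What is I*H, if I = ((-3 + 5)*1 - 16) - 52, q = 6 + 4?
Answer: 55/2 ≈ 27.500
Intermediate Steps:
q = 10
I = -66 (I = (2*1 - 16) - 52 = (2 - 16) - 52 = -14 - 52 = -66)
H = -5/12 (H = (10/(-5*5 + 1))*1 = (10/(-25 + 1))*1 = (10/(-24))*1 = -1/24*10*1 = -5/12*1 = -5/12 ≈ -0.41667)
I*H = -66*(-5/12) = 55/2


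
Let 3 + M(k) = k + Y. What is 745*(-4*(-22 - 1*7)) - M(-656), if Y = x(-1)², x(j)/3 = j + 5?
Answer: 86935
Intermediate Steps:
x(j) = 15 + 3*j (x(j) = 3*(j + 5) = 3*(5 + j) = 15 + 3*j)
Y = 144 (Y = (15 + 3*(-1))² = (15 - 3)² = 12² = 144)
M(k) = 141 + k (M(k) = -3 + (k + 144) = -3 + (144 + k) = 141 + k)
745*(-4*(-22 - 1*7)) - M(-656) = 745*(-4*(-22 - 1*7)) - (141 - 656) = 745*(-4*(-22 - 7)) - 1*(-515) = 745*(-4*(-29)) + 515 = 745*116 + 515 = 86420 + 515 = 86935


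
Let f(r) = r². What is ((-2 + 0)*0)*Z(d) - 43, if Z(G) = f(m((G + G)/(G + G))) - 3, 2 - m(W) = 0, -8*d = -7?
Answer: -43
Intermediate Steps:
d = 7/8 (d = -⅛*(-7) = 7/8 ≈ 0.87500)
m(W) = 2 (m(W) = 2 - 1*0 = 2 + 0 = 2)
Z(G) = 1 (Z(G) = 2² - 3 = 4 - 3 = 1)
((-2 + 0)*0)*Z(d) - 43 = ((-2 + 0)*0)*1 - 43 = -2*0*1 - 43 = 0*1 - 43 = 0 - 43 = -43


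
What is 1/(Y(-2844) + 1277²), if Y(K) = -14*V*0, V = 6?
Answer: 1/1630729 ≈ 6.1322e-7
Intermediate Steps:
Y(K) = 0 (Y(K) = -14*6*0 = -84*0 = 0)
1/(Y(-2844) + 1277²) = 1/(0 + 1277²) = 1/(0 + 1630729) = 1/1630729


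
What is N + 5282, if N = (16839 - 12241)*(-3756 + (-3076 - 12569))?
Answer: -89200516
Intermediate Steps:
N = -89205798 (N = 4598*(-3756 - 15645) = 4598*(-19401) = -89205798)
N + 5282 = -89205798 + 5282 = -89200516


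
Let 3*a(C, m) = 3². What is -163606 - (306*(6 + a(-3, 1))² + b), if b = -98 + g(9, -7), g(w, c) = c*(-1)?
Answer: -188301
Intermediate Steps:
a(C, m) = 3 (a(C, m) = (⅓)*3² = (⅓)*9 = 3)
g(w, c) = -c
b = -91 (b = -98 - 1*(-7) = -98 + 7 = -91)
-163606 - (306*(6 + a(-3, 1))² + b) = -163606 - (306*(6 + 3)² - 91) = -163606 - (306*9² - 91) = -163606 - (306*81 - 91) = -163606 - (24786 - 91) = -163606 - 1*24695 = -163606 - 24695 = -188301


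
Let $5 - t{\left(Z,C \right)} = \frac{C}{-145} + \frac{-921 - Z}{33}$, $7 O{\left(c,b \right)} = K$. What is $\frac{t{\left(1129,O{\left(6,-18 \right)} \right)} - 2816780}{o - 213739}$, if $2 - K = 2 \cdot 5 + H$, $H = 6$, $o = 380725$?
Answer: $- \frac{13477971191}{799028010} \approx -16.868$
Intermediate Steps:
$K = -14$ ($K = 2 - \left(2 \cdot 5 + 6\right) = 2 - \left(10 + 6\right) = 2 - 16 = -14$)
$O{\left(c,b \right)} = -2$ ($O{\left(c,b \right)} = \frac{1}{7} \left(-14\right) = -2$)
$t{\left(Z,C \right)} = \frac{362}{11} + \frac{Z}{33} + \frac{C}{145}$ ($t{\left(Z,C \right)} = 5 - \left(\frac{C}{-145} + \frac{-921 - Z}{33}\right) = 5 - \left(C \left(- \frac{1}{145}\right) + \left(-921 - Z\right) \frac{1}{33}\right) = 5 - \left(- \frac{C}{145} - \left(\frac{307}{11} + \frac{Z}{33}\right)\right) = 5 - \left(- \frac{307}{11} - \frac{Z}{33} - \frac{C}{145}\right) = 5 + \left(\frac{307}{11} + \frac{Z}{33} + \frac{C}{145}\right) = \frac{362}{11} + \frac{Z}{33} + \frac{C}{145}$)
$\frac{t{\left(1129,O{\left(6,-18 \right)} \right)} - 2816780}{o - 213739} = \frac{\left(\frac{362}{11} + \frac{1}{33} \cdot 1129 + \frac{1}{145} \left(-2\right)\right) - 2816780}{380725 - 213739} = \frac{\left(\frac{362}{11} + \frac{1129}{33} - \frac{2}{145}\right) - 2816780}{166986} = \left(\frac{321109}{4785} - 2816780\right) \frac{1}{166986} = \left(- \frac{13477971191}{4785}\right) \frac{1}{166986} = - \frac{13477971191}{799028010}$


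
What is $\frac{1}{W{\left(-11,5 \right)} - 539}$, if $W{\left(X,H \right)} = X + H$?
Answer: $- \frac{1}{545} \approx -0.0018349$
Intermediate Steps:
$W{\left(X,H \right)} = H + X$
$\frac{1}{W{\left(-11,5 \right)} - 539} = \frac{1}{\left(5 - 11\right) - 539} = \frac{1}{-6 - 539} = \frac{1}{-545} = - \frac{1}{545}$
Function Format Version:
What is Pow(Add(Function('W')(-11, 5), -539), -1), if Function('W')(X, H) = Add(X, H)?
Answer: Rational(-1, 545) ≈ -0.0018349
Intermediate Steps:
Function('W')(X, H) = Add(H, X)
Pow(Add(Function('W')(-11, 5), -539), -1) = Pow(Add(Add(5, -11), -539), -1) = Pow(Add(-6, -539), -1) = Pow(-545, -1) = Rational(-1, 545)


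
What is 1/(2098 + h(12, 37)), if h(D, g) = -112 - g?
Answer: 1/1949 ≈ 0.00051308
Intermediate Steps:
1/(2098 + h(12, 37)) = 1/(2098 + (-112 - 1*37)) = 1/(2098 + (-112 - 37)) = 1/(2098 - 149) = 1/1949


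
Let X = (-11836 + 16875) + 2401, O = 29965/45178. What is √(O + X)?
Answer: √1458370/14 ≈ 86.259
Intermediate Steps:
O = 65/98 (O = 29965*(1/45178) = 65/98 ≈ 0.66327)
X = 7440 (X = 5039 + 2401 = 7440)
√(O + X) = √(65/98 + 7440) = √(729185/98) = √1458370/14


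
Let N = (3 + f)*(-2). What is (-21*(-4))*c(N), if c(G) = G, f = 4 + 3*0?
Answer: -1176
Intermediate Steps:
f = 4 (f = 4 + 0 = 4)
N = -14 (N = (3 + 4)*(-2) = 7*(-2) = -14)
(-21*(-4))*c(N) = -21*(-4)*(-14) = 84*(-14) = -1176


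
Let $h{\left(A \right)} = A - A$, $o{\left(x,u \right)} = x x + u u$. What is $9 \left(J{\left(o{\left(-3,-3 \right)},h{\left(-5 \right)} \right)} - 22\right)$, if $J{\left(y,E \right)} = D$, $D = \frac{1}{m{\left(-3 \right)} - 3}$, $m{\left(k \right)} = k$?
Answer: $- \frac{399}{2} \approx -199.5$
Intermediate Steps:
$o{\left(x,u \right)} = u^{2} + x^{2}$ ($o{\left(x,u \right)} = x^{2} + u^{2} = u^{2} + x^{2}$)
$h{\left(A \right)} = 0$
$D = - \frac{1}{6}$ ($D = \frac{1}{-3 - 3} = \frac{1}{-6} = - \frac{1}{6} \approx -0.16667$)
$J{\left(y,E \right)} = - \frac{1}{6}$
$9 \left(J{\left(o{\left(-3,-3 \right)},h{\left(-5 \right)} \right)} - 22\right) = 9 \left(- \frac{1}{6} - 22\right) = 9 \left(- \frac{133}{6}\right) = - \frac{399}{2}$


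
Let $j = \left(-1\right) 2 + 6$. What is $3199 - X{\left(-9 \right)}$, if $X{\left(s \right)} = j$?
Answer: $3195$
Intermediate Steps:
$j = 4$ ($j = -2 + 6 = 4$)
$X{\left(s \right)} = 4$
$3199 - X{\left(-9 \right)} = 3199 - 4 = 3195$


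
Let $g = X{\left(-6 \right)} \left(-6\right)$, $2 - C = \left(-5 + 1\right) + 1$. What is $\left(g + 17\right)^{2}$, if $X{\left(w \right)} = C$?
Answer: $169$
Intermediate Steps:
$C = 5$ ($C = 2 - \left(\left(-5 + 1\right) + 1\right) = 2 - \left(-4 + 1\right) = 2 - -3 = 2 + 3 = 5$)
$X{\left(w \right)} = 5$
$g = -30$ ($g = 5 \left(-6\right) = -30$)
$\left(g + 17\right)^{2} = \left(-30 + 17\right)^{2} = \left(-13\right)^{2} = 169$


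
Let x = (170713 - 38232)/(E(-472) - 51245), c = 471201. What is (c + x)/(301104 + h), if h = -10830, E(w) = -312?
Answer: 12146788738/7482828309 ≈ 1.6233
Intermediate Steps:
x = -132481/51557 (x = (170713 - 38232)/(-312 - 51245) = 132481/(-51557) = 132481*(-1/51557) = -132481/51557 ≈ -2.5696)
(c + x)/(301104 + h) = (471201 - 132481/51557)/(301104 - 10830) = (24293577476/51557)/290274 = (24293577476/51557)*(1/290274) = 12146788738/7482828309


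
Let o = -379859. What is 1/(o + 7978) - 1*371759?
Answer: -138250108680/371881 ≈ -3.7176e+5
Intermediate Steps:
1/(o + 7978) - 1*371759 = 1/(-379859 + 7978) - 1*371759 = 1/(-371881) - 371759 = -1/371881 - 371759 = -138250108680/371881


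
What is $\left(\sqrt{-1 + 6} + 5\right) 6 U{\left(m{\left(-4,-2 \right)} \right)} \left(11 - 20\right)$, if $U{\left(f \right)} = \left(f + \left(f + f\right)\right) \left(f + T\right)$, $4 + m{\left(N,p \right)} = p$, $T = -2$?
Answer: $-38880 - 7776 \sqrt{5} \approx -56268.0$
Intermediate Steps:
$m{\left(N,p \right)} = -4 + p$
$U{\left(f \right)} = 3 f \left(-2 + f\right)$ ($U{\left(f \right)} = \left(f + \left(f + f\right)\right) \left(f - 2\right) = \left(f + 2 f\right) \left(-2 + f\right) = 3 f \left(-2 + f\right)$)
$\left(\sqrt{-1 + 6} + 5\right) 6 U{\left(m{\left(-4,-2 \right)} \right)} \left(11 - 20\right) = \left(\sqrt{-1 + 6} + 5\right) 6 \cdot 3 \left(-4 - 2\right) \left(-2 - 6\right) \left(11 - 20\right) = \left(\sqrt{5} + 5\right) 6 \cdot 3 \left(-6\right) \left(-2 - 6\right) \left(-9\right) = \left(5 + \sqrt{5}\right) 6 \cdot 3 \left(-6\right) \left(-8\right) \left(-9\right) = \left(30 + 6 \sqrt{5}\right) 144 \left(-9\right) = \left(4320 + 864 \sqrt{5}\right) \left(-9\right) = -38880 - 7776 \sqrt{5}$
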